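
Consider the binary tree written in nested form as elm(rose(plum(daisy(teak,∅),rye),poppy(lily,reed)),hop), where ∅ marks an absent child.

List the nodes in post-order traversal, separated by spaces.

teak daisy rye plum lily reed poppy rose hop elm

Post-order visits the left subtree, then the right subtree, then the node.
At elm: go left to rose.
  At rose: go left to plum.
    At plum: go left to daisy.
      At daisy: go left to teak.
        teak is a leaf — visit teak.
      At daisy: no right child.
      Visit daisy.
    At plum: go right to rye.
      rye is a leaf — visit rye.
    Visit plum.
  At rose: go right to poppy.
    At poppy: go left to lily.
      lily is a leaf — visit lily.
    At poppy: go right to reed.
      reed is a leaf — visit reed.
    Visit poppy.
  Visit rose.
At elm: go right to hop.
  hop is a leaf — visit hop.
Visit elm.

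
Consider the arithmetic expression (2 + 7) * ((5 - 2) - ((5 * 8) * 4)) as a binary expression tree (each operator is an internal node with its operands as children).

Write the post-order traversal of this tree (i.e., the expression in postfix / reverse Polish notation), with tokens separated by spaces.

2 7 + 5 2 - 5 8 * 4 * - *

Post-order on an expression tree gives postfix notation: for each operator, emit left operand, right operand, then the operator.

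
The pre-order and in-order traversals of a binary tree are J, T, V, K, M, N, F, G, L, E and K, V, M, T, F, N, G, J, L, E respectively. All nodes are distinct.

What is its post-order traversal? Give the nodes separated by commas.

K, M, V, F, G, N, T, E, L, J

The first element of pre-order is the root; it splits in-order into left and right subtrees.
Root J: left subtree has 7 nodes {K, V, M, T, F, N, G}, right has 2 {L, E}.
  Root T: left subtree has 3 nodes {K, V, M}, right has 3 {F, N, G}.
    Root V: left subtree has 1 node {K}, right has 1 {M}.
    Root N: left subtree has 1 node {F}, right has 1 {G}.
  Root L: left subtree has 0 nodes { }, right has 1 {E}.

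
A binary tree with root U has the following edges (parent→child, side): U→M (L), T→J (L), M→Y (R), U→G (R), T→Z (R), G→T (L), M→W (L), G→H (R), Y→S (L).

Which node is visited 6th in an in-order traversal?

In-order visits the left subtree, then the node, then the right subtree.
At U: go left to M.
  At M: go left to W.
    W is a leaf — visit W.
  Visit M.
  At M: go right to Y.
    At Y: go left to S.
      S is a leaf — visit S.
    Visit Y.
    At Y: no right child.
Visit U.
At U: go right to G.
  At G: go left to T.
    At T: go left to J.
      J is a leaf — visit J.
    Visit T.
    At T: go right to Z.
      Z is a leaf — visit Z.
  Visit G.
  At G: go right to H.
    H is a leaf — visit H.
Full in-order sequence: W, M, S, Y, U, J, T, Z, G, H.

J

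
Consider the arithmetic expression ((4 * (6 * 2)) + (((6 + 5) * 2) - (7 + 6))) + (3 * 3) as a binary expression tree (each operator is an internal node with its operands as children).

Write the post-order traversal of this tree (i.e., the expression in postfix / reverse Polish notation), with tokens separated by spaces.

4 6 2 * * 6 5 + 2 * 7 6 + - + 3 3 * +

Post-order on an expression tree gives postfix notation: for each operator, emit left operand, right operand, then the operator.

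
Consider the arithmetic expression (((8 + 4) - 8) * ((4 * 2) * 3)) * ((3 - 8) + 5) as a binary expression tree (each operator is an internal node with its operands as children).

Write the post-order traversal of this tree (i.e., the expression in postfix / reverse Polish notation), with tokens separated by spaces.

Post-order on an expression tree gives postfix notation: for each operator, emit left operand, right operand, then the operator.

8 4 + 8 - 4 2 * 3 * * 3 8 - 5 + *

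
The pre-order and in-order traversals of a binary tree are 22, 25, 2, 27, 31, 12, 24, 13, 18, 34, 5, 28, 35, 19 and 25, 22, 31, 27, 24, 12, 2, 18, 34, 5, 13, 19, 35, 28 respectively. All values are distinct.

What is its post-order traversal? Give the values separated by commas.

25, 31, 24, 12, 27, 5, 34, 18, 19, 35, 28, 13, 2, 22

The first element of pre-order is the root; it splits in-order into left and right subtrees.
Root 22: left subtree has 1 node {25}, right has 12 {31, 27, 24, 12, 2, 18, 34, 5, 13, 19, 35, 28}.
  Root 2: left subtree has 4 nodes {31, 27, 24, 12}, right has 7 {18, 34, 5, 13, 19, 35, 28}.
    Root 27: left subtree has 1 node {31}, right has 2 {24, 12}.
      Root 12: left subtree has 1 node {24}, right has 0 { }.
    Root 13: left subtree has 3 nodes {18, 34, 5}, right has 3 {19, 35, 28}.
      Root 18: left subtree has 0 nodes { }, right has 2 {34, 5}.
        Root 34: left subtree has 0 nodes { }, right has 1 {5}.
      Root 28: left subtree has 2 nodes {19, 35}, right has 0 { }.
        Root 35: left subtree has 1 node {19}, right has 0 { }.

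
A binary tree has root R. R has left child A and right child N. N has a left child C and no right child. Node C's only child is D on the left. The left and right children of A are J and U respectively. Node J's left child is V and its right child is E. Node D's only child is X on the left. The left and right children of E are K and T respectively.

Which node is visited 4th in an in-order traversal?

In-order visits the left subtree, then the node, then the right subtree.
At R: go left to A.
  At A: go left to J.
    At J: go left to V.
      V is a leaf — visit V.
    Visit J.
    At J: go right to E.
      At E: go left to K.
        K is a leaf — visit K.
      Visit E.
      At E: go right to T.
        T is a leaf — visit T.
  Visit A.
  At A: go right to U.
    U is a leaf — visit U.
Visit R.
At R: go right to N.
  At N: go left to C.
    At C: go left to D.
      At D: go left to X.
        X is a leaf — visit X.
      Visit D.
      At D: no right child.
    Visit C.
    At C: no right child.
  Visit N.
  At N: no right child.
Full in-order sequence: V, J, K, E, T, A, U, R, X, D, C, N.

E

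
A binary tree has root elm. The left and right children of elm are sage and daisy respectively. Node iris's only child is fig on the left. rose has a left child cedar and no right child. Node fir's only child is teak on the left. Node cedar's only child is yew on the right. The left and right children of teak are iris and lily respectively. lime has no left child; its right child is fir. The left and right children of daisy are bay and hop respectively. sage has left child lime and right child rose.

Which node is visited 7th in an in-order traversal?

In-order visits the left subtree, then the node, then the right subtree.
At elm: go left to sage.
  At sage: go left to lime.
    At lime: no left child.
    Visit lime.
    At lime: go right to fir.
      At fir: go left to teak.
        At teak: go left to iris.
          At iris: go left to fig.
            fig is a leaf — visit fig.
          Visit iris.
          At iris: no right child.
        Visit teak.
        At teak: go right to lily.
          lily is a leaf — visit lily.
      Visit fir.
      At fir: no right child.
  Visit sage.
  At sage: go right to rose.
    At rose: go left to cedar.
      At cedar: no left child.
      Visit cedar.
      At cedar: go right to yew.
        yew is a leaf — visit yew.
    Visit rose.
    At rose: no right child.
Visit elm.
At elm: go right to daisy.
  At daisy: go left to bay.
    bay is a leaf — visit bay.
  Visit daisy.
  At daisy: go right to hop.
    hop is a leaf — visit hop.
Full in-order sequence: lime, fig, iris, teak, lily, fir, sage, cedar, yew, rose, elm, bay, daisy, hop.

sage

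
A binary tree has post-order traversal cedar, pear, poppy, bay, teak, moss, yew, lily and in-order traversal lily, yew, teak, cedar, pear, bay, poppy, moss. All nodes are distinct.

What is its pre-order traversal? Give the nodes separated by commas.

The last element of post-order is the root; it splits in-order into left and right subtrees.
Root lily: left subtree has 0 nodes { }, right has 7 {yew, teak, cedar, pear, bay, poppy, moss}.
  Root yew: left subtree has 0 nodes { }, right has 6 {teak, cedar, pear, bay, poppy, moss}.
    Root moss: left subtree has 5 nodes {teak, cedar, pear, bay, poppy}, right has 0 { }.
      Root teak: left subtree has 0 nodes { }, right has 4 {cedar, pear, bay, poppy}.
        Root bay: left subtree has 2 nodes {cedar, pear}, right has 1 {poppy}.
          Root pear: left subtree has 1 node {cedar}, right has 0 { }.

lily, yew, moss, teak, bay, pear, cedar, poppy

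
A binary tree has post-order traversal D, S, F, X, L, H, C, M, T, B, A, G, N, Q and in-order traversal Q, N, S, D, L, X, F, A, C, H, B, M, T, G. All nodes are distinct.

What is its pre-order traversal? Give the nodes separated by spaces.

Q N G A L S D X F B C H T M

The last element of post-order is the root; it splits in-order into left and right subtrees.
Root Q: left subtree has 0 nodes { }, right has 13 {N, S, D, L, X, F, A, C, H, B, M, T, G}.
  Root N: left subtree has 0 nodes { }, right has 12 {S, D, L, X, F, A, C, H, B, M, T, G}.
    Root G: left subtree has 11 nodes {S, D, L, X, F, A, C, H, B, M, T}, right has 0 { }.
      Root A: left subtree has 5 nodes {S, D, L, X, F}, right has 5 {C, H, B, M, T}.
        Root L: left subtree has 2 nodes {S, D}, right has 2 {X, F}.
          Root S: left subtree has 0 nodes { }, right has 1 {D}.
          Root X: left subtree has 0 nodes { }, right has 1 {F}.
        Root B: left subtree has 2 nodes {C, H}, right has 2 {M, T}.
          Root C: left subtree has 0 nodes { }, right has 1 {H}.
          Root T: left subtree has 1 node {M}, right has 0 { }.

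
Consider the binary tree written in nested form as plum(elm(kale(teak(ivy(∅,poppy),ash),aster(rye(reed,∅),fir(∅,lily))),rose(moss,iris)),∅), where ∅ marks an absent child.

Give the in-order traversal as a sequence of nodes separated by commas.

ivy, poppy, teak, ash, kale, reed, rye, aster, fir, lily, elm, moss, rose, iris, plum

In-order visits the left subtree, then the node, then the right subtree.
At plum: go left to elm.
  At elm: go left to kale.
    At kale: go left to teak.
      At teak: go left to ivy.
        At ivy: no left child.
        Visit ivy.
        At ivy: go right to poppy.
          poppy is a leaf — visit poppy.
      Visit teak.
      At teak: go right to ash.
        ash is a leaf — visit ash.
    Visit kale.
    At kale: go right to aster.
      At aster: go left to rye.
        At rye: go left to reed.
          reed is a leaf — visit reed.
        Visit rye.
        At rye: no right child.
      Visit aster.
      At aster: go right to fir.
        At fir: no left child.
        Visit fir.
        At fir: go right to lily.
          lily is a leaf — visit lily.
  Visit elm.
  At elm: go right to rose.
    At rose: go left to moss.
      moss is a leaf — visit moss.
    Visit rose.
    At rose: go right to iris.
      iris is a leaf — visit iris.
Visit plum.
At plum: no right child.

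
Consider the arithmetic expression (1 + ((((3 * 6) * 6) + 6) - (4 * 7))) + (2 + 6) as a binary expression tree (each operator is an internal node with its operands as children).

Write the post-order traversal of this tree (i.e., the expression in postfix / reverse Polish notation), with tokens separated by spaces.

1 3 6 * 6 * 6 + 4 7 * - + 2 6 + +

Post-order on an expression tree gives postfix notation: for each operator, emit left operand, right operand, then the operator.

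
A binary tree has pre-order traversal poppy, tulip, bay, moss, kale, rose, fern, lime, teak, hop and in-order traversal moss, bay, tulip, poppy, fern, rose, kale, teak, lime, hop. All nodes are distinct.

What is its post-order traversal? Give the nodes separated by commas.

moss, bay, tulip, fern, rose, teak, hop, lime, kale, poppy

The first element of pre-order is the root; it splits in-order into left and right subtrees.
Root poppy: left subtree has 3 nodes {moss, bay, tulip}, right has 6 {fern, rose, kale, teak, lime, hop}.
  Root tulip: left subtree has 2 nodes {moss, bay}, right has 0 { }.
    Root bay: left subtree has 1 node {moss}, right has 0 { }.
  Root kale: left subtree has 2 nodes {fern, rose}, right has 3 {teak, lime, hop}.
    Root rose: left subtree has 1 node {fern}, right has 0 { }.
    Root lime: left subtree has 1 node {teak}, right has 1 {hop}.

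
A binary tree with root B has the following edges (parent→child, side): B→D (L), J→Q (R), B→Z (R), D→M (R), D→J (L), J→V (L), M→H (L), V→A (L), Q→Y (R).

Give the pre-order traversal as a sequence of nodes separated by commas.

Pre-order visits the node, then its left subtree, then its right subtree.
Visit B.
At B: go left to D.
  Visit D.
  At D: go left to J.
    Visit J.
    At J: go left to V.
      Visit V.
      At V: go left to A.
        A is a leaf — visit A.
      At V: no right child.
    At J: go right to Q.
      Visit Q.
      At Q: no left child.
      At Q: go right to Y.
        Y is a leaf — visit Y.
  At D: go right to M.
    Visit M.
    At M: go left to H.
      H is a leaf — visit H.
    At M: no right child.
At B: go right to Z.
  Z is a leaf — visit Z.

B, D, J, V, A, Q, Y, M, H, Z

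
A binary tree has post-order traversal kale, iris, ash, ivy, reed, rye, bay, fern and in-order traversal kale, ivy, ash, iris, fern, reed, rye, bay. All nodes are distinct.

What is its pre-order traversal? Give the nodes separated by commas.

fern, ivy, kale, ash, iris, bay, rye, reed

The last element of post-order is the root; it splits in-order into left and right subtrees.
Root fern: left subtree has 4 nodes {kale, ivy, ash, iris}, right has 3 {reed, rye, bay}.
  Root ivy: left subtree has 1 node {kale}, right has 2 {ash, iris}.
    Root ash: left subtree has 0 nodes { }, right has 1 {iris}.
  Root bay: left subtree has 2 nodes {reed, rye}, right has 0 { }.
    Root rye: left subtree has 1 node {reed}, right has 0 { }.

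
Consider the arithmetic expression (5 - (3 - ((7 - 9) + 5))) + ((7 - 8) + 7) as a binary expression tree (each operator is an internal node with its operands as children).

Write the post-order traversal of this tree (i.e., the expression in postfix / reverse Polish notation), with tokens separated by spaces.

Post-order on an expression tree gives postfix notation: for each operator, emit left operand, right operand, then the operator.

5 3 7 9 - 5 + - - 7 8 - 7 + +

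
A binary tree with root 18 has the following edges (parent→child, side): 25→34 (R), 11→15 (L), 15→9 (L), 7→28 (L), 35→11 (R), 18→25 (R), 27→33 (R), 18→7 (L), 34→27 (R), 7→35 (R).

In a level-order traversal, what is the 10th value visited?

Level-order visits nodes level by level from the root, left to right within each level.
Level 0: 18
Level 1: 7, 25
Level 2: 28, 35, 34
Level 3: 11, 27
Level 4: 15, 33
Level 5: 9
Full level-order sequence: 18, 7, 25, 28, 35, 34, 11, 27, 15, 33, 9.

33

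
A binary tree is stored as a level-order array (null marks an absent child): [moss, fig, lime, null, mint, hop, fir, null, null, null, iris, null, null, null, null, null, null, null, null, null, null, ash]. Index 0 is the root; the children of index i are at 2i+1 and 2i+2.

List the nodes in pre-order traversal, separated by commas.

Pre-order visits the node, then its left subtree, then its right subtree.
Visit moss.
At moss: go left to fig.
  Visit fig.
  At fig: no left child.
  At fig: go right to mint.
    Visit mint.
    At mint: no left child.
    At mint: go right to iris.
      Visit iris.
      At iris: go left to ash.
        ash is a leaf — visit ash.
      At iris: no right child.
At moss: go right to lime.
  Visit lime.
  At lime: go left to hop.
    hop is a leaf — visit hop.
  At lime: go right to fir.
    fir is a leaf — visit fir.

moss, fig, mint, iris, ash, lime, hop, fir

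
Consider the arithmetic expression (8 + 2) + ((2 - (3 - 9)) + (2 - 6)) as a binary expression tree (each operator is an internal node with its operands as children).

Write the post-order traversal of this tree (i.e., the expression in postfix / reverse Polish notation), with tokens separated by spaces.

Post-order on an expression tree gives postfix notation: for each operator, emit left operand, right operand, then the operator.

8 2 + 2 3 9 - - 2 6 - + +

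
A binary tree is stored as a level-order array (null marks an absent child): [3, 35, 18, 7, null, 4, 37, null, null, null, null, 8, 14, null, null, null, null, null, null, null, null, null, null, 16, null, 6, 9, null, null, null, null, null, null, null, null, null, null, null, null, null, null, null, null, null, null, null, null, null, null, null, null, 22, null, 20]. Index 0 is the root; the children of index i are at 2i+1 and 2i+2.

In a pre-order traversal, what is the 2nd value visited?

35

Pre-order visits the node, then its left subtree, then its right subtree.
Visit 3.
At 3: go left to 35.
  Visit 35.
  At 35: go left to 7.
    7 is a leaf — visit 7.
  At 35: no right child.
At 3: go right to 18.
  Visit 18.
  At 18: go left to 4.
    Visit 4.
    At 4: go left to 8.
      Visit 8.
      At 8: go left to 16.
        16 is a leaf — visit 16.
      At 8: no right child.
    At 4: go right to 14.
      Visit 14.
      At 14: go left to 6.
        Visit 6.
        At 6: go left to 22.
          22 is a leaf — visit 22.
        At 6: no right child.
      At 14: go right to 9.
        Visit 9.
        At 9: go left to 20.
          20 is a leaf — visit 20.
        At 9: no right child.
  At 18: go right to 37.
    37 is a leaf — visit 37.
Full pre-order sequence: 3, 35, 7, 18, 4, 8, 16, 14, 6, 22, 9, 20, 37.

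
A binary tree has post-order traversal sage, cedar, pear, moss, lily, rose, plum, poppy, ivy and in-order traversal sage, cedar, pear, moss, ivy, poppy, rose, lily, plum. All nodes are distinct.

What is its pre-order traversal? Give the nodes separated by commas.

The last element of post-order is the root; it splits in-order into left and right subtrees.
Root ivy: left subtree has 4 nodes {sage, cedar, pear, moss}, right has 4 {poppy, rose, lily, plum}.
  Root moss: left subtree has 3 nodes {sage, cedar, pear}, right has 0 { }.
    Root pear: left subtree has 2 nodes {sage, cedar}, right has 0 { }.
      Root cedar: left subtree has 1 node {sage}, right has 0 { }.
  Root poppy: left subtree has 0 nodes { }, right has 3 {rose, lily, plum}.
    Root plum: left subtree has 2 nodes {rose, lily}, right has 0 { }.
      Root rose: left subtree has 0 nodes { }, right has 1 {lily}.

ivy, moss, pear, cedar, sage, poppy, plum, rose, lily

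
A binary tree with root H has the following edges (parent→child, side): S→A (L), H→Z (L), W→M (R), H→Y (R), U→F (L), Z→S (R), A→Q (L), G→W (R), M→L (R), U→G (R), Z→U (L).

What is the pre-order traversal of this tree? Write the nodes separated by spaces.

Pre-order visits the node, then its left subtree, then its right subtree.
Visit H.
At H: go left to Z.
  Visit Z.
  At Z: go left to U.
    Visit U.
    At U: go left to F.
      F is a leaf — visit F.
    At U: go right to G.
      Visit G.
      At G: no left child.
      At G: go right to W.
        Visit W.
        At W: no left child.
        At W: go right to M.
          Visit M.
          At M: no left child.
          At M: go right to L.
            L is a leaf — visit L.
  At Z: go right to S.
    Visit S.
    At S: go left to A.
      Visit A.
      At A: go left to Q.
        Q is a leaf — visit Q.
      At A: no right child.
    At S: no right child.
At H: go right to Y.
  Y is a leaf — visit Y.

H Z U F G W M L S A Q Y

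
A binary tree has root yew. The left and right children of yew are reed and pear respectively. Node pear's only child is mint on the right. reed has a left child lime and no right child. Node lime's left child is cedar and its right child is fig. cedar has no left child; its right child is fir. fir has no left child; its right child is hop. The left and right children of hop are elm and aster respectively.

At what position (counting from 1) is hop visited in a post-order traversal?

3

Post-order visits the left subtree, then the right subtree, then the node.
At yew: go left to reed.
  At reed: go left to lime.
    At lime: go left to cedar.
      At cedar: no left child.
      At cedar: go right to fir.
        At fir: no left child.
        At fir: go right to hop.
          At hop: go left to elm.
            elm is a leaf — visit elm.
          At hop: go right to aster.
            aster is a leaf — visit aster.
          Visit hop.
        Visit fir.
      Visit cedar.
    At lime: go right to fig.
      fig is a leaf — visit fig.
    Visit lime.
  At reed: no right child.
  Visit reed.
At yew: go right to pear.
  At pear: no left child.
  At pear: go right to mint.
    mint is a leaf — visit mint.
  Visit pear.
Visit yew.
Full post-order sequence: elm, aster, hop, fir, cedar, fig, lime, reed, mint, pear, yew.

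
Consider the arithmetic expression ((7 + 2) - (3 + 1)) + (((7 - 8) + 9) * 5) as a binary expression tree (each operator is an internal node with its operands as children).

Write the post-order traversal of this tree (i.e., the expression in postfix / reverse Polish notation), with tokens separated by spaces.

7 2 + 3 1 + - 7 8 - 9 + 5 * +

Post-order on an expression tree gives postfix notation: for each operator, emit left operand, right operand, then the operator.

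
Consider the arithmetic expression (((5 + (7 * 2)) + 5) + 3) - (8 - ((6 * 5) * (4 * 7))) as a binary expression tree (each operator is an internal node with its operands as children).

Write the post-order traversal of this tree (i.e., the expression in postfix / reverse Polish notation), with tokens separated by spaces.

Post-order on an expression tree gives postfix notation: for each operator, emit left operand, right operand, then the operator.

5 7 2 * + 5 + 3 + 8 6 5 * 4 7 * * - -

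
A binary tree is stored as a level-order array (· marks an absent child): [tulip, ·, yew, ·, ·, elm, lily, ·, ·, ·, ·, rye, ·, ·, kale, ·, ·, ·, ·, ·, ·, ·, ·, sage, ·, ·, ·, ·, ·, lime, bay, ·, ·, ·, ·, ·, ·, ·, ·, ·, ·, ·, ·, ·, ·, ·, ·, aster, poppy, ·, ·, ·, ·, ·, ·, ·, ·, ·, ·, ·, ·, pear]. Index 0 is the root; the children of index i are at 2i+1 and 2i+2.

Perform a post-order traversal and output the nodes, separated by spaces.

aster poppy sage rye elm lime pear bay kale lily yew tulip

Post-order visits the left subtree, then the right subtree, then the node.
At tulip: no left child.
At tulip: go right to yew.
  At yew: go left to elm.
    At elm: go left to rye.
      At rye: go left to sage.
        At sage: go left to aster.
          aster is a leaf — visit aster.
        At sage: go right to poppy.
          poppy is a leaf — visit poppy.
        Visit sage.
      At rye: no right child.
      Visit rye.
    At elm: no right child.
    Visit elm.
  At yew: go right to lily.
    At lily: no left child.
    At lily: go right to kale.
      At kale: go left to lime.
        lime is a leaf — visit lime.
      At kale: go right to bay.
        At bay: go left to pear.
          pear is a leaf — visit pear.
        At bay: no right child.
        Visit bay.
      Visit kale.
    Visit lily.
  Visit yew.
Visit tulip.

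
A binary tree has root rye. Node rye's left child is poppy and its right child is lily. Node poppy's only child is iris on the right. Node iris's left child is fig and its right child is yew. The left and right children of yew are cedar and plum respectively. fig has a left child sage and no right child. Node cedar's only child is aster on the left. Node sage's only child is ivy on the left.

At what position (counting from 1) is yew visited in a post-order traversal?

Post-order visits the left subtree, then the right subtree, then the node.
At rye: go left to poppy.
  At poppy: no left child.
  At poppy: go right to iris.
    At iris: go left to fig.
      At fig: go left to sage.
        At sage: go left to ivy.
          ivy is a leaf — visit ivy.
        At sage: no right child.
        Visit sage.
      At fig: no right child.
      Visit fig.
    At iris: go right to yew.
      At yew: go left to cedar.
        At cedar: go left to aster.
          aster is a leaf — visit aster.
        At cedar: no right child.
        Visit cedar.
      At yew: go right to plum.
        plum is a leaf — visit plum.
      Visit yew.
    Visit iris.
  Visit poppy.
At rye: go right to lily.
  lily is a leaf — visit lily.
Visit rye.
Full post-order sequence: ivy, sage, fig, aster, cedar, plum, yew, iris, poppy, lily, rye.

7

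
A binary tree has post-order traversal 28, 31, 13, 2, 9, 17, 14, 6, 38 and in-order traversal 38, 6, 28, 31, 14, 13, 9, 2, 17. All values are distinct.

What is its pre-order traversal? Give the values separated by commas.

The last element of post-order is the root; it splits in-order into left and right subtrees.
Root 38: left subtree has 0 nodes { }, right has 8 {6, 28, 31, 14, 13, 9, 2, 17}.
  Root 6: left subtree has 0 nodes { }, right has 7 {28, 31, 14, 13, 9, 2, 17}.
    Root 14: left subtree has 2 nodes {28, 31}, right has 4 {13, 9, 2, 17}.
      Root 31: left subtree has 1 node {28}, right has 0 { }.
      Root 17: left subtree has 3 nodes {13, 9, 2}, right has 0 { }.
        Root 9: left subtree has 1 node {13}, right has 1 {2}.

38, 6, 14, 31, 28, 17, 9, 13, 2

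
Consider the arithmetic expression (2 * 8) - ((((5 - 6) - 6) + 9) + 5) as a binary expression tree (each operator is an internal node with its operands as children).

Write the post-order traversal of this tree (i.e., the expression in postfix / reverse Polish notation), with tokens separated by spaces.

Post-order on an expression tree gives postfix notation: for each operator, emit left operand, right operand, then the operator.

2 8 * 5 6 - 6 - 9 + 5 + -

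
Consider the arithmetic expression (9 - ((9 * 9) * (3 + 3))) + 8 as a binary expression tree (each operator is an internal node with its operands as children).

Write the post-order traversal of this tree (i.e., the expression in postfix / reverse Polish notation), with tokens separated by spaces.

9 9 9 * 3 3 + * - 8 +

Post-order on an expression tree gives postfix notation: for each operator, emit left operand, right operand, then the operator.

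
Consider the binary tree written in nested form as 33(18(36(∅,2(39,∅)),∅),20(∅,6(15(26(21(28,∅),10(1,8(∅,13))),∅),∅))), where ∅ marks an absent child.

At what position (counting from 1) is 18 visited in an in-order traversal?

4

In-order visits the left subtree, then the node, then the right subtree.
At 33: go left to 18.
  At 18: go left to 36.
    At 36: no left child.
    Visit 36.
    At 36: go right to 2.
      At 2: go left to 39.
        39 is a leaf — visit 39.
      Visit 2.
      At 2: no right child.
  Visit 18.
  At 18: no right child.
Visit 33.
At 33: go right to 20.
  At 20: no left child.
  Visit 20.
  At 20: go right to 6.
    At 6: go left to 15.
      At 15: go left to 26.
        At 26: go left to 21.
          At 21: go left to 28.
            28 is a leaf — visit 28.
          Visit 21.
          At 21: no right child.
        Visit 26.
        At 26: go right to 10.
          At 10: go left to 1.
            1 is a leaf — visit 1.
          Visit 10.
          At 10: go right to 8.
            At 8: no left child.
            Visit 8.
            At 8: go right to 13.
              13 is a leaf — visit 13.
      Visit 15.
      At 15: no right child.
    Visit 6.
    At 6: no right child.
Full in-order sequence: 36, 39, 2, 18, 33, 20, 28, 21, 26, 1, 10, 8, 13, 15, 6.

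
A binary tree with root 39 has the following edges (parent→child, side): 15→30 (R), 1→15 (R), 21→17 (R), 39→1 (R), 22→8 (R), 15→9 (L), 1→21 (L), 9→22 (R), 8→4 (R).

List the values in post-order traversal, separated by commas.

Post-order visits the left subtree, then the right subtree, then the node.
At 39: no left child.
At 39: go right to 1.
  At 1: go left to 21.
    At 21: no left child.
    At 21: go right to 17.
      17 is a leaf — visit 17.
    Visit 21.
  At 1: go right to 15.
    At 15: go left to 9.
      At 9: no left child.
      At 9: go right to 22.
        At 22: no left child.
        At 22: go right to 8.
          At 8: no left child.
          At 8: go right to 4.
            4 is a leaf — visit 4.
          Visit 8.
        Visit 22.
      Visit 9.
    At 15: go right to 30.
      30 is a leaf — visit 30.
    Visit 15.
  Visit 1.
Visit 39.

17, 21, 4, 8, 22, 9, 30, 15, 1, 39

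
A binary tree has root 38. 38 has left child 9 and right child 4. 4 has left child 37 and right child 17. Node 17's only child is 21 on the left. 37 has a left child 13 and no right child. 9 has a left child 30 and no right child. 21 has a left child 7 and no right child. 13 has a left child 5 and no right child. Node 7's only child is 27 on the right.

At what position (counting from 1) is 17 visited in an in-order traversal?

In-order visits the left subtree, then the node, then the right subtree.
At 38: go left to 9.
  At 9: go left to 30.
    30 is a leaf — visit 30.
  Visit 9.
  At 9: no right child.
Visit 38.
At 38: go right to 4.
  At 4: go left to 37.
    At 37: go left to 13.
      At 13: go left to 5.
        5 is a leaf — visit 5.
      Visit 13.
      At 13: no right child.
    Visit 37.
    At 37: no right child.
  Visit 4.
  At 4: go right to 17.
    At 17: go left to 21.
      At 21: go left to 7.
        At 7: no left child.
        Visit 7.
        At 7: go right to 27.
          27 is a leaf — visit 27.
      Visit 21.
      At 21: no right child.
    Visit 17.
    At 17: no right child.
Full in-order sequence: 30, 9, 38, 5, 13, 37, 4, 7, 27, 21, 17.

11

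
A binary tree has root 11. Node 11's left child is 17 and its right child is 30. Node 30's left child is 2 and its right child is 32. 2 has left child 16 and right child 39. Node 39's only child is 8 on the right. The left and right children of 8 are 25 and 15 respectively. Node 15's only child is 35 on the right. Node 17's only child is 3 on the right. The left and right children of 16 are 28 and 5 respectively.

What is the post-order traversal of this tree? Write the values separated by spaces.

Post-order visits the left subtree, then the right subtree, then the node.
At 11: go left to 17.
  At 17: no left child.
  At 17: go right to 3.
    3 is a leaf — visit 3.
  Visit 17.
At 11: go right to 30.
  At 30: go left to 2.
    At 2: go left to 16.
      At 16: go left to 28.
        28 is a leaf — visit 28.
      At 16: go right to 5.
        5 is a leaf — visit 5.
      Visit 16.
    At 2: go right to 39.
      At 39: no left child.
      At 39: go right to 8.
        At 8: go left to 25.
          25 is a leaf — visit 25.
        At 8: go right to 15.
          At 15: no left child.
          At 15: go right to 35.
            35 is a leaf — visit 35.
          Visit 15.
        Visit 8.
      Visit 39.
    Visit 2.
  At 30: go right to 32.
    32 is a leaf — visit 32.
  Visit 30.
Visit 11.

3 17 28 5 16 25 35 15 8 39 2 32 30 11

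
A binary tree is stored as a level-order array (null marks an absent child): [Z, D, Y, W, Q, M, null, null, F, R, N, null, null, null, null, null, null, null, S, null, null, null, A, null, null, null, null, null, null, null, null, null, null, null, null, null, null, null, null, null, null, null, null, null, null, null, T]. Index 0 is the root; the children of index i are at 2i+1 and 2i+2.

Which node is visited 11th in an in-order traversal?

In-order visits the left subtree, then the node, then the right subtree.
At Z: go left to D.
  At D: go left to W.
    At W: no left child.
    Visit W.
    At W: go right to F.
      At F: no left child.
      Visit F.
      At F: go right to S.
        S is a leaf — visit S.
  Visit D.
  At D: go right to Q.
    At Q: go left to R.
      R is a leaf — visit R.
    Visit Q.
    At Q: go right to N.
      At N: no left child.
      Visit N.
      At N: go right to A.
        At A: no left child.
        Visit A.
        At A: go right to T.
          T is a leaf — visit T.
Visit Z.
At Z: go right to Y.
  At Y: go left to M.
    M is a leaf — visit M.
  Visit Y.
  At Y: no right child.
Full in-order sequence: W, F, S, D, R, Q, N, A, T, Z, M, Y.

M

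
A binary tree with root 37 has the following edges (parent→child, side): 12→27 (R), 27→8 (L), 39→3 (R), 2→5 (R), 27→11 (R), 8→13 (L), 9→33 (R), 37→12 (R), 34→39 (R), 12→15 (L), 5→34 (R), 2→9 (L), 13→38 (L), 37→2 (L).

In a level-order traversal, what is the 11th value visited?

Level-order visits nodes level by level from the root, left to right within each level.
Level 0: 37
Level 1: 2, 12
Level 2: 9, 5, 15, 27
Level 3: 33, 34, 8, 11
Level 4: 39, 13
Level 5: 3, 38
Full level-order sequence: 37, 2, 12, 9, 5, 15, 27, 33, 34, 8, 11, 39, 13, 3, 38.

11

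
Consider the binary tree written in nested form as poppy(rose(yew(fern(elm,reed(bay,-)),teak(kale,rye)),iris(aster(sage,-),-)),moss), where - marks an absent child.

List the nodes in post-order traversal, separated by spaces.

elm bay reed fern kale rye teak yew sage aster iris rose moss poppy

Post-order visits the left subtree, then the right subtree, then the node.
At poppy: go left to rose.
  At rose: go left to yew.
    At yew: go left to fern.
      At fern: go left to elm.
        elm is a leaf — visit elm.
      At fern: go right to reed.
        At reed: go left to bay.
          bay is a leaf — visit bay.
        At reed: no right child.
        Visit reed.
      Visit fern.
    At yew: go right to teak.
      At teak: go left to kale.
        kale is a leaf — visit kale.
      At teak: go right to rye.
        rye is a leaf — visit rye.
      Visit teak.
    Visit yew.
  At rose: go right to iris.
    At iris: go left to aster.
      At aster: go left to sage.
        sage is a leaf — visit sage.
      At aster: no right child.
      Visit aster.
    At iris: no right child.
    Visit iris.
  Visit rose.
At poppy: go right to moss.
  moss is a leaf — visit moss.
Visit poppy.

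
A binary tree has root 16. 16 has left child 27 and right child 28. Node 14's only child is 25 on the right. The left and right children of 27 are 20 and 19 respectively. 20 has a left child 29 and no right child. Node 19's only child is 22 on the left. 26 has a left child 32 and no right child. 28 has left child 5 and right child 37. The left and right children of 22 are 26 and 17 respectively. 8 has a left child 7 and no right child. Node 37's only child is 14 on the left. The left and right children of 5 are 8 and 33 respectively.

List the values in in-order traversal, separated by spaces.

29 20 27 32 26 22 17 19 16 7 8 5 33 28 14 25 37

In-order visits the left subtree, then the node, then the right subtree.
At 16: go left to 27.
  At 27: go left to 20.
    At 20: go left to 29.
      29 is a leaf — visit 29.
    Visit 20.
    At 20: no right child.
  Visit 27.
  At 27: go right to 19.
    At 19: go left to 22.
      At 22: go left to 26.
        At 26: go left to 32.
          32 is a leaf — visit 32.
        Visit 26.
        At 26: no right child.
      Visit 22.
      At 22: go right to 17.
        17 is a leaf — visit 17.
    Visit 19.
    At 19: no right child.
Visit 16.
At 16: go right to 28.
  At 28: go left to 5.
    At 5: go left to 8.
      At 8: go left to 7.
        7 is a leaf — visit 7.
      Visit 8.
      At 8: no right child.
    Visit 5.
    At 5: go right to 33.
      33 is a leaf — visit 33.
  Visit 28.
  At 28: go right to 37.
    At 37: go left to 14.
      At 14: no left child.
      Visit 14.
      At 14: go right to 25.
        25 is a leaf — visit 25.
    Visit 37.
    At 37: no right child.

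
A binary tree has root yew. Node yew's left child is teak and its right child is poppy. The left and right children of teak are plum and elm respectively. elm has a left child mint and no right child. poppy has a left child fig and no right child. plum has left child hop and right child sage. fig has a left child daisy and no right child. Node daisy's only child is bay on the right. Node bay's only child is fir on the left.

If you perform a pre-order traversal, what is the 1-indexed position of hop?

Pre-order visits the node, then its left subtree, then its right subtree.
Visit yew.
At yew: go left to teak.
  Visit teak.
  At teak: go left to plum.
    Visit plum.
    At plum: go left to hop.
      hop is a leaf — visit hop.
    At plum: go right to sage.
      sage is a leaf — visit sage.
  At teak: go right to elm.
    Visit elm.
    At elm: go left to mint.
      mint is a leaf — visit mint.
    At elm: no right child.
At yew: go right to poppy.
  Visit poppy.
  At poppy: go left to fig.
    Visit fig.
    At fig: go left to daisy.
      Visit daisy.
      At daisy: no left child.
      At daisy: go right to bay.
        Visit bay.
        At bay: go left to fir.
          fir is a leaf — visit fir.
        At bay: no right child.
    At fig: no right child.
  At poppy: no right child.
Full pre-order sequence: yew, teak, plum, hop, sage, elm, mint, poppy, fig, daisy, bay, fir.

4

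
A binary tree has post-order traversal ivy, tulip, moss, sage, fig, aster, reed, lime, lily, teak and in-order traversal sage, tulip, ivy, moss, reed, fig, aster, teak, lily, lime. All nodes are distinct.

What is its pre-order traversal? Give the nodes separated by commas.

The last element of post-order is the root; it splits in-order into left and right subtrees.
Root teak: left subtree has 7 nodes {sage, tulip, ivy, moss, reed, fig, aster}, right has 2 {lily, lime}.
  Root reed: left subtree has 4 nodes {sage, tulip, ivy, moss}, right has 2 {fig, aster}.
    Root sage: left subtree has 0 nodes { }, right has 3 {tulip, ivy, moss}.
      Root moss: left subtree has 2 nodes {tulip, ivy}, right has 0 { }.
        Root tulip: left subtree has 0 nodes { }, right has 1 {ivy}.
    Root aster: left subtree has 1 node {fig}, right has 0 { }.
  Root lily: left subtree has 0 nodes { }, right has 1 {lime}.

teak, reed, sage, moss, tulip, ivy, aster, fig, lily, lime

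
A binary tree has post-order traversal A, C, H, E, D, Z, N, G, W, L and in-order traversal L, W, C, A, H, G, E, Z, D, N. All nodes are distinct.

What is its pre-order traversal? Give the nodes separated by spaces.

The last element of post-order is the root; it splits in-order into left and right subtrees.
Root L: left subtree has 0 nodes { }, right has 9 {W, C, A, H, G, E, Z, D, N}.
  Root W: left subtree has 0 nodes { }, right has 8 {C, A, H, G, E, Z, D, N}.
    Root G: left subtree has 3 nodes {C, A, H}, right has 4 {E, Z, D, N}.
      Root H: left subtree has 2 nodes {C, A}, right has 0 { }.
        Root C: left subtree has 0 nodes { }, right has 1 {A}.
      Root N: left subtree has 3 nodes {E, Z, D}, right has 0 { }.
        Root Z: left subtree has 1 node {E}, right has 1 {D}.

L W G H C A N Z E D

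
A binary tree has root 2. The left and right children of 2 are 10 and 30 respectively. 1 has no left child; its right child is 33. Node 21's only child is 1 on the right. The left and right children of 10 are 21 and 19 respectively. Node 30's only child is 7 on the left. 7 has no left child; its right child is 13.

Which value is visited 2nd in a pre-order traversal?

10

Pre-order visits the node, then its left subtree, then its right subtree.
Visit 2.
At 2: go left to 10.
  Visit 10.
  At 10: go left to 21.
    Visit 21.
    At 21: no left child.
    At 21: go right to 1.
      Visit 1.
      At 1: no left child.
      At 1: go right to 33.
        33 is a leaf — visit 33.
  At 10: go right to 19.
    19 is a leaf — visit 19.
At 2: go right to 30.
  Visit 30.
  At 30: go left to 7.
    Visit 7.
    At 7: no left child.
    At 7: go right to 13.
      13 is a leaf — visit 13.
  At 30: no right child.
Full pre-order sequence: 2, 10, 21, 1, 33, 19, 30, 7, 13.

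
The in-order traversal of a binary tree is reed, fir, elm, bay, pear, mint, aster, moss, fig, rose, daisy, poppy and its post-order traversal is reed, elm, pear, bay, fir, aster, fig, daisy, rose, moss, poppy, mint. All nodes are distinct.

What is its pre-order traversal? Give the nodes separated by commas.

mint, fir, reed, bay, elm, pear, poppy, moss, aster, rose, fig, daisy

The last element of post-order is the root; it splits in-order into left and right subtrees.
Root mint: left subtree has 5 nodes {reed, fir, elm, bay, pear}, right has 6 {aster, moss, fig, rose, daisy, poppy}.
  Root fir: left subtree has 1 node {reed}, right has 3 {elm, bay, pear}.
    Root bay: left subtree has 1 node {elm}, right has 1 {pear}.
  Root poppy: left subtree has 5 nodes {aster, moss, fig, rose, daisy}, right has 0 { }.
    Root moss: left subtree has 1 node {aster}, right has 3 {fig, rose, daisy}.
      Root rose: left subtree has 1 node {fig}, right has 1 {daisy}.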